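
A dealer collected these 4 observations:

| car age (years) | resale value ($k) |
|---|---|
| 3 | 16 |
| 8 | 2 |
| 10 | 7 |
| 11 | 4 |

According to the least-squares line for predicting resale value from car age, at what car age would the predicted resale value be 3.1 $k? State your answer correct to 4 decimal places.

n = 4, Σx = 32, Σy = 29, Σxy = 178, Σx² = 294
Sxx = Σx² − (Σx)²/n = 294 − 256 = 38
Sxy = Σxy − (Σx)(Σy)/n = 178 − 232 = -54
b = Sxy/Sxx = -54/38 = -1.421053
a = ȳ − b·x̄ = 7.25 − (-1.421053)·8 = 18.618421
Set a + b·x = 3.1: x = (3.1 − 18.618421) / (-1.421053) = 10.920370

10.9204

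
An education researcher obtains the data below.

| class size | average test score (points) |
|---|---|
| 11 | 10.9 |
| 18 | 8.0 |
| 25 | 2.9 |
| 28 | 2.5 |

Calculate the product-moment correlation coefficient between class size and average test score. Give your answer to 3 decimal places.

-0.988

n = 4, Σx = 82, Σy = 24.3, Σxy = 406.4, Σx² = 1854, Σy² = 197.47
Sxx = Σx² − (Σx)²/n = 1854 − 1681 = 173
Sxy = Σxy − (Σx)(Σy)/n = 406.4 − 498.15 = -91.75
Syy = Σy² − (Σy)²/n = 197.47 − 147.6225 = 49.8475
r = Sxy/√(Sxx·Syy) = -91.75/√(8623.6175) = -91.75/92.863435 = -0.988010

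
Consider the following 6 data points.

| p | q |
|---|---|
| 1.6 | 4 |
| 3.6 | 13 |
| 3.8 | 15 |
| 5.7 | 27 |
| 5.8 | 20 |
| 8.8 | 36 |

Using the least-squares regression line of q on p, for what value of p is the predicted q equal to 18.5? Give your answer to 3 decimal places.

4.733

n = 6, Σx = 29.3, Σy = 115, Σxy = 696.9, Σx² = 173.53
Sxx = Σx² − (Σx)²/n = 173.53 − 143.081667 = 30.448333
Sxy = Σxy − (Σx)(Σy)/n = 696.9 − 561.583333 = 135.316667
b = Sxy/Sxx = 135.316667/30.448333 = 4.444140
a = ȳ − b·x̄ = 19.166667 − 4.444140·4.883333 = -2.535552
Set a + b·x = 18.5: x = (18.5 − (-2.535552)) / 4.444140 = 4.733323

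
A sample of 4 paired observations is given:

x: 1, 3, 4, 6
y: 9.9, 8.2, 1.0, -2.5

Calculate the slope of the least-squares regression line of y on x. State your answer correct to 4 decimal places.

-2.6615

n = 4, Σx = 14, Σy = 16.6, Σxy = 23.5, Σx² = 62
Sxx = Σx² − (Σx)²/n = 62 − 49 = 13
Sxy = Σxy − (Σx)(Σy)/n = 23.5 − 58.1 = -34.6
b = Sxy/Sxx = -34.6/13 = -2.661538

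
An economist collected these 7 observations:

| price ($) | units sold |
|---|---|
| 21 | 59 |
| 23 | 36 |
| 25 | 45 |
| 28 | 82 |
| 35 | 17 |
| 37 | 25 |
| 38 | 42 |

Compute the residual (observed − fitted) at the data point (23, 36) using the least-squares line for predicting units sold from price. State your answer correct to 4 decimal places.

n = 7, Σx = 207, Σy = 306, Σxy = 8604, Σx² = 6417
Sxx = Σx² − (Σx)²/n = 6417 − 6121.285714 = 295.714286
Sxy = Σxy − (Σx)(Σy)/n = 8604 − 9048.857143 = -444.857143
b = Sxy/Sxx = -444.857143/295.714286 = -1.504348
a = ȳ − b·x̄ = 43.714286 − (-1.504348)·29.571429 = 88.2
ŷ(23) = 88.2 + (-1.504348)·23 = 53.6
residual = y − ŷ = 36 − 53.6 = -17.6

-17.6000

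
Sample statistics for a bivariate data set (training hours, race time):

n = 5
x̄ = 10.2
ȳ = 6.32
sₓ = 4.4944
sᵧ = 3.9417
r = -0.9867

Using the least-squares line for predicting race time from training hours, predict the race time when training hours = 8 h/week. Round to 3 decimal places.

8.224

b = r · sᵧ/sₓ = -0.9867 · 3.9417/4.4944 = -0.865360
a = ȳ − b·x̄ = 6.32 − (-0.865360)·10.2 = 15.146675
ŷ(8) = a + b·8 = 15.146675 + (-0.865360)·8 = 8.223793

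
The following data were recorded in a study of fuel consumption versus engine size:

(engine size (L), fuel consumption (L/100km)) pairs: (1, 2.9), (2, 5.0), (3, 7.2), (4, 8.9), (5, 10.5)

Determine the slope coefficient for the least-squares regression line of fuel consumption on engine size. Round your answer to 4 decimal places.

1.9100

n = 5, Σx = 15, Σy = 34.5, Σxy = 122.6, Σx² = 55
Sxx = Σx² − (Σx)²/n = 55 − 45 = 10
Sxy = Σxy − (Σx)(Σy)/n = 122.6 − 103.5 = 19.1
b = Sxy/Sxx = 19.1/10 = 1.91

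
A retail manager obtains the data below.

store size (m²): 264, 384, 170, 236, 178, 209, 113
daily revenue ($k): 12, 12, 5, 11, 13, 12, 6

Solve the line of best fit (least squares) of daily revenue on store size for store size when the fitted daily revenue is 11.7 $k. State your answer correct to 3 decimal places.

294.819

n = 7, Σx = 1554, Σy = 71, Σxy = 16722, Σx² = 389882
Sxx = Σx² − (Σx)²/n = 389882 − 344988 = 44894
Sxy = Σxy − (Σx)(Σy)/n = 16722 − 15762 = 960
b = Sxy/Sxx = 960/44894 = 0.021384
a = ȳ − b·x̄ = 10.142857 − 0.021384·222 = 5.395675
Set a + b·x = 11.7: x = (11.7 − 5.395675) / 0.021384 = 294.819137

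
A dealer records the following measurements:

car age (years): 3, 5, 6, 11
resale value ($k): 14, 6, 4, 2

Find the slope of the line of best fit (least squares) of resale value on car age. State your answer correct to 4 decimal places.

-1.2806

n = 4, Σx = 25, Σy = 26, Σxy = 118, Σx² = 191
Sxx = Σx² − (Σx)²/n = 191 − 156.25 = 34.75
Sxy = Σxy − (Σx)(Σy)/n = 118 − 162.5 = -44.5
b = Sxy/Sxx = -44.5/34.75 = -1.280576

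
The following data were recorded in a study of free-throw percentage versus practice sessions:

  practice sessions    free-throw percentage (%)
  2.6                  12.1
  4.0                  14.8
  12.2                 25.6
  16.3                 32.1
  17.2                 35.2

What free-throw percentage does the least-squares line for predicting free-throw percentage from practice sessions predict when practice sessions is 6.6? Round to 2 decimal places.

18.18

n = 5, Σx = 52.3, Σy = 119.8, Σxy = 1531.65, Σx² = 733.13
Sxx = Σx² − (Σx)²/n = 733.13 − 547.058 = 186.072
Sxy = Σxy − (Σx)(Σy)/n = 1531.65 − 1253.108 = 278.542
b = Sxy/Sxx = 278.542/186.072 = 1.496958
a = ȳ − b·x̄ = 23.96 − 1.496958·10.46 = 8.301818
ŷ(6.6) = a + b·6.6 = 8.301818 + 1.496958·6.6 = 18.181741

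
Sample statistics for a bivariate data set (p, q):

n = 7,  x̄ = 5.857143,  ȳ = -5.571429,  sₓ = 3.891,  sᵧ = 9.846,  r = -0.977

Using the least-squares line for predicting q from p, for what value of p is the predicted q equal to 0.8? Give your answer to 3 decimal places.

3.280

b = r · sᵧ/sₓ = -0.977 · 9.846/3.891 = -2.472254
a = ȳ − b·x̄ = -5.571429 − (-2.472254)·5.857143 = 8.908919
Set a + b·x = 0.8: x = (0.8 − 8.908919) / (-2.472254) = 3.279969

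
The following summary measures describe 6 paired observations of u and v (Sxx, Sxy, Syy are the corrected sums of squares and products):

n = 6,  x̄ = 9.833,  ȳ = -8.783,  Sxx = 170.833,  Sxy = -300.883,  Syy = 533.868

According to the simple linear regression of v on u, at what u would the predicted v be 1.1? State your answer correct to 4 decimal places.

4.2217

b = Sxy/Sxx = -300.883/170.833 = -1.761270
a = ȳ − b·x̄ = -8.783 − (-1.761270)·9.833 = 8.535566
Set a + b·x = 1.1: x = (1.1 − 8.535566) / (-1.761270) = 4.221707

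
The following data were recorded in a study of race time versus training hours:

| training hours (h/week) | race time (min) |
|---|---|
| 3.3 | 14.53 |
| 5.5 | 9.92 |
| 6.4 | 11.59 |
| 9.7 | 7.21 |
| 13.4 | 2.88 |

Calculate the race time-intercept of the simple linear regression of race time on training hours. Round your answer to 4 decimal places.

n = 5, Σx = 38.3, Σy = 46.13, Σxy = 285.214, Σx² = 355.75
Sxx = Σx² − (Σx)²/n = 355.75 − 293.378 = 62.372
Sxy = Σxy − (Σx)(Σy)/n = 285.214 − 353.3558 = -68.1418
b = Sxy/Sxx = -68.1418/62.372 = -1.092506
a = ȳ − b·x̄ = 9.226 − (-1.092506)·7.66 = 17.594598

17.5946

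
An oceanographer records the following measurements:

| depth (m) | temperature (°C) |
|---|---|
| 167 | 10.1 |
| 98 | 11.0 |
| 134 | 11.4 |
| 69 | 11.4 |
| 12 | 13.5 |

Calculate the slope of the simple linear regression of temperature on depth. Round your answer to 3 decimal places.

n = 5, Σx = 480, Σy = 57.4, Σxy = 5240.9, Σx² = 60354
Sxx = Σx² − (Σx)²/n = 60354 − 46080 = 14274
Sxy = Σxy − (Σx)(Σy)/n = 5240.9 − 5510.4 = -269.5
b = Sxy/Sxx = -269.5/14274 = -0.018880

-0.019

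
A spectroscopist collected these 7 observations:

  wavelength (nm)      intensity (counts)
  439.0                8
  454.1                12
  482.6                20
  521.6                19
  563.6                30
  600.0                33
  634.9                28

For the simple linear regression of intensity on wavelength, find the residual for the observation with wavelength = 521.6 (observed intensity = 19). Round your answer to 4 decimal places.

-1.7004

n = 7, Σx = 3695.8, Σy = 150, Σxy = 83008.8, Σx² = 1984640.1
Sxx = Σx² − (Σx)²/n = 1984640.1 − 1951276.805714 = 33363.294286
Sxy = Σxy − (Σx)(Σy)/n = 83008.8 − 79195.714286 = 3813.085714
b = Sxy/Sxx = 3813.085714/33363.294286 = 0.114290
a = ȳ − b·x̄ = 21.428571 − 0.114290·527.971429 = -38.913201
ŷ(521.6) = -38.913201 + 0.114290·521.6 = 20.700382
residual = y − ŷ = 19 − 20.700382 = -1.700382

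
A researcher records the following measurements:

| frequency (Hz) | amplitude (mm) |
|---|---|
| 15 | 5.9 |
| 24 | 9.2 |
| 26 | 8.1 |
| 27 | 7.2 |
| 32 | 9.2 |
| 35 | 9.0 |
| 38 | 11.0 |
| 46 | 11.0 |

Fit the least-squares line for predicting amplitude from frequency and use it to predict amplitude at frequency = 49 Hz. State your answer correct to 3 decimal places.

11.858

n = 8, Σx = 243, Σy = 70.6, Σxy = 2247.7, Σx² = 8015
Sxx = Σx² − (Σx)²/n = 8015 − 7381.125 = 633.875
Sxy = Σxy − (Σx)(Σy)/n = 2247.7 − 2144.475 = 103.225
b = Sxy/Sxx = 103.225/633.875 = 0.162848
a = ȳ − b·x̄ = 8.825 − 0.162848·30.375 = 3.878505
ŷ(49) = a + b·49 = 3.878505 + 0.162848·49 = 11.858036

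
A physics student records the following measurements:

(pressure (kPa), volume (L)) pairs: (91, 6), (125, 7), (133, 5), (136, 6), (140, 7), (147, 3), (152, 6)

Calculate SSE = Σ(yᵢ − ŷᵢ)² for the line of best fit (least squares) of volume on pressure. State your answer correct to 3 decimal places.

n = 7, Σx = 924, Σy = 40, Σxy = 5235, Σx² = 124404, Σy² = 240
Sxx = Σx² − (Σx)²/n = 124404 − 121968 = 2436
Sxy = Σxy − (Σx)(Σy)/n = 5235 − 5280 = -45
Syy = Σy² − (Σy)²/n = 240 − 228.571429 = 11.428571
b = Sxy/Sxx = -45/2436 = -0.018473
SSE = Syy − b·Sxy = 11.428571 − (-0.018473)·(-45) = 10.597291

10.597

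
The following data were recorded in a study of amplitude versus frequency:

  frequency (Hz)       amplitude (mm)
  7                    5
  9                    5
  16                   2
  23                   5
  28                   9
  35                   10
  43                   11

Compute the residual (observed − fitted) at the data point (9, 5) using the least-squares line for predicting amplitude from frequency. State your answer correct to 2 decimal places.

n = 7, Σx = 161, Σy = 47, Σxy = 1302, Σx² = 4773
Sxx = Σx² − (Σx)²/n = 4773 − 3703 = 1070
Sxy = Σxy − (Σx)(Σy)/n = 1302 − 1081 = 221
b = Sxy/Sxx = 221/1070 = 0.206542
a = ȳ − b·x̄ = 6.714286 − 0.206542·23 = 1.963818
ŷ(9) = 1.963818 + 0.206542·9 = 3.822697
residual = y − ŷ = 5 − 3.822697 = 1.177303

1.18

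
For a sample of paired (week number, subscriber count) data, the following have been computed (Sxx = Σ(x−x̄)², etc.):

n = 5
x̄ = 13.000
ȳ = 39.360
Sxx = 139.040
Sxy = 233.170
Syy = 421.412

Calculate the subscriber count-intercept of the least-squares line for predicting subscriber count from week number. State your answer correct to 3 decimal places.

17.559

b = Sxy/Sxx = 233.17/139.04 = 1.676999
a = ȳ − b·x̄ = 39.36 − 1.676999·13 = 17.559007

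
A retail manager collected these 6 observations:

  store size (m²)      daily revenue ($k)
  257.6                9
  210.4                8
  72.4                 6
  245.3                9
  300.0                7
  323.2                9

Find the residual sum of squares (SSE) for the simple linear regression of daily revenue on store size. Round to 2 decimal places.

4.33

n = 6, Σx = 1408.9, Σy = 48, Σxy = 11652.5, Σx² = 370498.01, Σy² = 392
Sxx = Σx² − (Σx)²/n = 370498.01 − 330833.201667 = 39664.808333
Sxy = Σxy − (Σx)(Σy)/n = 11652.5 − 11271.2 = 381.3
Syy = Σy² − (Σy)²/n = 392 − 384 = 8
b = Sxy/Sxx = 381.3/39664.808333 = 0.009613
SSE = Syy − b·Sxy = 8 − 0.009613·381.3 = 4.334542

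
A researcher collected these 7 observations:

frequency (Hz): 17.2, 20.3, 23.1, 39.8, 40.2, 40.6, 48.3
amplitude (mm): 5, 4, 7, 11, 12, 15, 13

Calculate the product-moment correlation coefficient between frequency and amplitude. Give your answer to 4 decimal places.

0.9301

n = 7, Σx = 229.5, Σy = 67, Σxy = 2486, Σx² = 8422.87, Σy² = 749
Sxx = Σx² − (Σx)²/n = 8422.87 − 7524.321429 = 898.548571
Sxy = Σxy − (Σx)(Σy)/n = 2486 − 2196.642857 = 289.357143
Syy = Σy² − (Σy)²/n = 749 − 641.285714 = 107.714286
r = Sxy/√(Sxx·Syy) = 289.357143/√(96786.517551) = 289.357143/311.105316 = 0.930094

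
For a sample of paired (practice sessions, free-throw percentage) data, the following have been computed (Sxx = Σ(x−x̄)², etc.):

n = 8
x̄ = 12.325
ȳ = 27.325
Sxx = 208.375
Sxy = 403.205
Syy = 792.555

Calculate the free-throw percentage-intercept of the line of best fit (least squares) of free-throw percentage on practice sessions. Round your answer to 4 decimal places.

3.4762

b = Sxy/Sxx = 403.205/208.375 = 1.934997
a = ȳ − b·x̄ = 27.325 − 1.934997·12.325 = 3.476162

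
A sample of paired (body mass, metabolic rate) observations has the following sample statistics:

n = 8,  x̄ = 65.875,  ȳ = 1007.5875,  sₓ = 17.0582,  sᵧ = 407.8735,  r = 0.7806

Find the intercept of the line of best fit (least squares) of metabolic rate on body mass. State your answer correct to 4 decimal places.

-221.9491

b = r · sᵧ/sₓ = 0.7806 · 407.8735/17.0582 = 18.664692
a = ȳ − b·x̄ = 1007.5875 − 18.664692·65.875 = -221.949105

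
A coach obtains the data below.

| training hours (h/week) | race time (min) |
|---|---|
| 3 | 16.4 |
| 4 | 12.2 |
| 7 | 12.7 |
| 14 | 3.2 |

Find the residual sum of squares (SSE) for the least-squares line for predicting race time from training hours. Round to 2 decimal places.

8.21

n = 4, Σx = 28, Σy = 44.5, Σxy = 231.7, Σx² = 270, Σy² = 589.33
Sxx = Σx² − (Σx)²/n = 270 − 196 = 74
Sxy = Σxy − (Σx)(Σy)/n = 231.7 − 311.5 = -79.8
Syy = Σy² − (Σy)²/n = 589.33 − 495.0625 = 94.2675
b = Sxy/Sxx = -79.8/74 = -1.078378
SSE = Syy − b·Sxy = 94.2675 − (-1.078378)·(-79.8) = 8.212905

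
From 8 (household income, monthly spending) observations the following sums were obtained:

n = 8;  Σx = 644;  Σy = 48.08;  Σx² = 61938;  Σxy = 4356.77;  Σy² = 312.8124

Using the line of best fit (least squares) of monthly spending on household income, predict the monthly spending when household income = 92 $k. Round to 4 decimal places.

6.5640

Sxx = Σx² − (Σx)²/n = 61938 − 51842 = 10096
Sxy = Σxy − (Σx)(Σy)/n = 4356.77 − 3870.44 = 486.33
b = Sxy/Sxx = 486.33/10096 = 0.048171
a = ȳ − b·x̄ = 6.01 − 0.048171·80.5 = 2.132270
ŷ(92) = a + b·92 = 2.132270 + 0.048171·92 = 6.563961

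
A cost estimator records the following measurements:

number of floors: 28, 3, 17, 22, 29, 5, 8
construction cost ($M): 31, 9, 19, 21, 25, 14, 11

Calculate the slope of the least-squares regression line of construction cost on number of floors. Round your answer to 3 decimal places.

n = 7, Σx = 112, Σy = 130, Σxy = 2563, Σx² = 2496
Sxx = Σx² − (Σx)²/n = 2496 − 1792 = 704
Sxy = Σxy − (Σx)(Σy)/n = 2563 − 2080 = 483
b = Sxy/Sxx = 483/704 = 0.686080

0.686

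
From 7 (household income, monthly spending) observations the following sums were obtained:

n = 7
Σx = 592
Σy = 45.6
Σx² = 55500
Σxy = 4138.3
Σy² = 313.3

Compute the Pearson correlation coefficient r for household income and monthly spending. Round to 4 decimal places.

Sxx = Σx² − (Σx)²/n = 55500 − 50066.285714 = 5433.714286
Sxy = Σxy − (Σx)(Σy)/n = 4138.3 − 3856.457143 = 281.842857
Syy = Σy² − (Σy)²/n = 313.3 − 297.051429 = 16.248571
r = Sxy/√(Sxx·Syy) = 281.842857/√(88290.094694) = 281.842857/297.136492 = 0.948530

0.9485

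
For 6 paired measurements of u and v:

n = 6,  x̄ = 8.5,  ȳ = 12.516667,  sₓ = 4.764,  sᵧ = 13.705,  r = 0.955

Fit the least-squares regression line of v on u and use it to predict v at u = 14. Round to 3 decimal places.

b = r · sᵧ/sₓ = 0.955 · 13.705/4.764 = 2.747329
a = ȳ − b·x̄ = 12.516667 − 2.747329·8.5 = -10.835629
ŷ(14) = a + b·14 = -10.835629 + 2.747329·14 = 27.626976

27.627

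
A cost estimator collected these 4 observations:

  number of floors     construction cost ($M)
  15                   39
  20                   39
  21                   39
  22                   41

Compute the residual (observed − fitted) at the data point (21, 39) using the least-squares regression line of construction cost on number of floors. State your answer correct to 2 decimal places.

n = 4, Σx = 78, Σy = 158, Σxy = 3086, Σx² = 1550
Sxx = Σx² − (Σx)²/n = 1550 − 1521 = 29
Sxy = Σxy − (Σx)(Σy)/n = 3086 − 3081 = 5
b = Sxy/Sxx = 5/29 = 0.172414
a = ȳ − b·x̄ = 39.5 − 0.172414·19.5 = 36.137931
ŷ(21) = 36.137931 + 0.172414·21 = 39.758621
residual = y − ŷ = 39 − 39.758621 = -0.758621

-0.76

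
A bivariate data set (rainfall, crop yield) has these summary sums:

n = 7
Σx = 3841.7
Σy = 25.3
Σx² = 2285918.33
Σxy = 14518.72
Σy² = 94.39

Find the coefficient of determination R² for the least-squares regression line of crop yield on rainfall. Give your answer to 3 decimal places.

Sxx = Σx² − (Σx)²/n = 2285918.33 − 2108379.841429 = 177538.488571
Sxy = Σxy − (Σx)(Σy)/n = 14518.72 − 13885.001429 = 633.718571
Syy = Σy² − (Σy)²/n = 94.39 − 91.441429 = 2.948571
R² = Sxy²/(Sxx·Syy) = (633.718571)²/(177538.488571·2.948571) = 0.767165

0.767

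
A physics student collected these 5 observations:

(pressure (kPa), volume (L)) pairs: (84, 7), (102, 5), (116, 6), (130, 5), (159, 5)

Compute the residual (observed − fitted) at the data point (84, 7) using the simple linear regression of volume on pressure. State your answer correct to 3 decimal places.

0.655

n = 5, Σx = 591, Σy = 28, Σxy = 3239, Σx² = 73097
Sxx = Σx² − (Σx)²/n = 73097 − 69856.2 = 3240.8
Sxy = Σxy − (Σx)(Σy)/n = 3239 − 3309.6 = -70.6
b = Sxy/Sxx = -70.6/3240.8 = -0.021785
a = ȳ − b·x̄ = 5.6 − (-0.021785)·118.2 = 8.174957
ŷ(84) = 8.174957 + (-0.021785)·84 = 6.345038
residual = y − ŷ = 7 − 6.345038 = 0.654962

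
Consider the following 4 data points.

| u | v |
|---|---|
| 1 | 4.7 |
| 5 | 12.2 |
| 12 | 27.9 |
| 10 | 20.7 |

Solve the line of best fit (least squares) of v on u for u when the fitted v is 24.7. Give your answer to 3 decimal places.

11.135

n = 4, Σx = 28, Σy = 65.5, Σxy = 607.5, Σx² = 270
Sxx = Σx² − (Σx)²/n = 270 − 196 = 74
Sxy = Σxy − (Σx)(Σy)/n = 607.5 − 458.5 = 149
b = Sxy/Sxx = 149/74 = 2.013514
a = ȳ − b·x̄ = 16.375 − 2.013514·7 = 2.280405
Set a + b·x = 24.7: x = (24.7 − 2.280405) / 2.013514 = 11.134564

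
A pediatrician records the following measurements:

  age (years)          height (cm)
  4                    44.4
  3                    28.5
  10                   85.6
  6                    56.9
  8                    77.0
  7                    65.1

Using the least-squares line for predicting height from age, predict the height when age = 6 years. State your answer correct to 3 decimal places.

56.903

n = 6, Σx = 38, Σy = 357.5, Σxy = 2532.2, Σx² = 274
Sxx = Σx² − (Σx)²/n = 274 − 240.666667 = 33.333333
Sxy = Σxy − (Σx)(Σy)/n = 2532.2 − 2264.166667 = 268.033333
b = Sxy/Sxx = 268.033333/33.333333 = 8.041
a = ȳ − b·x̄ = 59.583333 − 8.041·6.333333 = 8.657
ŷ(6) = a + b·6 = 8.657 + 8.041·6 = 56.903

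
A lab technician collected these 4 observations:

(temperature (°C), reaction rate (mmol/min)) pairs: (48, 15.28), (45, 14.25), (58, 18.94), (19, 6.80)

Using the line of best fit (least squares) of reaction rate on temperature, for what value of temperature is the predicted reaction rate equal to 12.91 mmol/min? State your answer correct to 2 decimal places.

39.53

n = 4, Σx = 170, Σy = 55.27, Σxy = 2602.41, Σx² = 8054
Sxx = Σx² − (Σx)²/n = 8054 − 7225 = 829
Sxy = Σxy − (Σx)(Σy)/n = 2602.41 − 2348.975 = 253.435
b = Sxy/Sxx = 253.435/829 = 0.305712
a = ȳ − b·x̄ = 13.8175 − 0.305712·42.5 = 0.824753
Set a + b·x = 12.91: x = (12.91 − 0.824753) / 0.305712 = 39.531517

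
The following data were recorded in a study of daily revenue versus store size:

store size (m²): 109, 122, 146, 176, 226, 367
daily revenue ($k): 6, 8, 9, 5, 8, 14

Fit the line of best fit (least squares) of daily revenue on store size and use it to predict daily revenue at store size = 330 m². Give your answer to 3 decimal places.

n = 6, Σx = 1146, Σy = 50, Σxy = 10770, Σx² = 264822
Sxx = Σx² − (Σx)²/n = 264822 − 218886 = 45936
Sxy = Σxy − (Σx)(Σy)/n = 10770 − 9550 = 1220
b = Sxy/Sxx = 1220/45936 = 0.026559
a = ȳ − b·x̄ = 8.333333 − 0.026559·191 = 3.260623
ŷ(330) = a + b·330 = 3.260623 + 0.026559·330 = 12.024991

12.025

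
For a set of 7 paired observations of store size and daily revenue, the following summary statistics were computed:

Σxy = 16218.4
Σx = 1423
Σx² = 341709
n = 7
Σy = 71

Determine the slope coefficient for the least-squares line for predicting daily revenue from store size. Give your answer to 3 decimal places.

Sxx = Σx² − (Σx)²/n = 341709 − 289275.571429 = 52433.428571
Sxy = Σxy − (Σx)(Σy)/n = 16218.4 − 14433.285714 = 1785.114286
b = Sxy/Sxx = 1785.114286/52433.428571 = 0.034045

0.034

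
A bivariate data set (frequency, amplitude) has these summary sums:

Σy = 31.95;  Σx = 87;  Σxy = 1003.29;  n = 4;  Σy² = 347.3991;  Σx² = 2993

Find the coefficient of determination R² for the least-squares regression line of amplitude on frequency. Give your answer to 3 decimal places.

0.937

Sxx = Σx² − (Σx)²/n = 2993 − 1892.25 = 1100.75
Sxy = Σxy − (Σx)(Σy)/n = 1003.29 − 694.9125 = 308.3775
Syy = Σy² − (Σy)²/n = 347.3991 − 255.200625 = 92.198475
R² = Sxy²/(Sxx·Syy) = (308.3775)²/(1100.75·92.198475) = 0.937029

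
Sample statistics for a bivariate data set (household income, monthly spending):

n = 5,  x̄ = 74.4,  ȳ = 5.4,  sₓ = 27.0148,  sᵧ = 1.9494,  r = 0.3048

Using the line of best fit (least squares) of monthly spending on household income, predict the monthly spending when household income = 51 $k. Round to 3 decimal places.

4.885

b = r · sᵧ/sₓ = 0.3048 · 1.9494/27.0148 = 0.021995
a = ȳ − b·x̄ = 5.4 − 0.021995·74.4 = 3.763609
ŷ(51) = a + b·51 = 3.763609 + 0.021995·51 = 4.885329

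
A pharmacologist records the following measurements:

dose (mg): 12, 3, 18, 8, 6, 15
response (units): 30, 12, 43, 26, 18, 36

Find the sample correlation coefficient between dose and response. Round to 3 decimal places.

0.990

n = 6, Σx = 62, Σy = 165, Σxy = 2026, Σx² = 802, Σy² = 5189
Sxx = Σx² − (Σx)²/n = 802 − 640.666667 = 161.333333
Sxy = Σxy − (Σx)(Σy)/n = 2026 − 1705 = 321
Syy = Σy² − (Σy)²/n = 5189 − 4537.5 = 651.5
r = Sxy/√(Sxx·Syy) = 321/√(105108.666667) = 321/324.204668 = 0.990115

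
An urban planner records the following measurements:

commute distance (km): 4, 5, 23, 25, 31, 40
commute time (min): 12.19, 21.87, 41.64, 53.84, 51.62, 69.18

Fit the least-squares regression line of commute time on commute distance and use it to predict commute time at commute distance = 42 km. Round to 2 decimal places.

71.73

n = 6, Σx = 128, Σy = 250.34, Σxy = 6829.25, Σx² = 3756
Sxx = Σx² − (Σx)²/n = 3756 − 2730.666667 = 1025.333333
Sxy = Σxy − (Σx)(Σy)/n = 6829.25 − 5340.586667 = 1488.663333
b = Sxy/Sxx = 1488.663333/1025.333333 = 1.451882
a = ȳ − b·x̄ = 41.723333 − 1.451882·21.333333 = 10.749844
ŷ(42) = a + b·42 = 10.749844 + 1.451882·42 = 71.728901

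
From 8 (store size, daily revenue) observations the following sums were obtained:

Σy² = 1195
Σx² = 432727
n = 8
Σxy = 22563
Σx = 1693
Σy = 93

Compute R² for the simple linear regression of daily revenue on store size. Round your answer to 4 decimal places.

Sxx = Σx² − (Σx)²/n = 432727 − 358281.125 = 74445.875
Sxy = Σxy − (Σx)(Σy)/n = 22563 − 19681.125 = 2881.875
Syy = Σy² − (Σy)²/n = 1195 − 1081.125 = 113.875
R² = Sxy²/(Sxx·Syy) = (2881.875)²/(74445.875·113.875) = 0.979673

0.9797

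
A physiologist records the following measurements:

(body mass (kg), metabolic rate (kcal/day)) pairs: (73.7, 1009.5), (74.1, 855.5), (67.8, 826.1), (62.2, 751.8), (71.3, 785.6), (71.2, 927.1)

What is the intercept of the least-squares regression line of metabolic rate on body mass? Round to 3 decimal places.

n = 6, Σx = 420.3, Σy = 5155.6, Σxy = 362587.04, Σx² = 29541.31
Sxx = Σx² − (Σx)²/n = 29541.31 − 29442.015 = 99.295
Sxy = Σxy − (Σx)(Σy)/n = 362587.04 − 361149.78 = 1437.26
b = Sxy/Sxx = 1437.26/99.295 = 14.474646
a = ȳ − b·x̄ = 859.266667 − 14.474646·70.05 = -154.682304

-154.682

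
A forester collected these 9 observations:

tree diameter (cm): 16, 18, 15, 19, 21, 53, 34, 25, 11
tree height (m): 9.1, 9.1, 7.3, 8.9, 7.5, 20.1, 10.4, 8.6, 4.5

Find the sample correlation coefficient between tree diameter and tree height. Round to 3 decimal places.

0.936

n = 9, Σx = 212, Σy = 85.5, Σxy = 2428.9, Σx² = 6318, Σy² = 960.75
Sxx = Σx² − (Σx)²/n = 6318 − 4993.777778 = 1324.222222
Sxy = Σxy − (Σx)(Σy)/n = 2428.9 − 2014 = 414.9
Syy = Σy² − (Σy)²/n = 960.75 − 812.25 = 148.5
r = Sxy/√(Sxx·Syy) = 414.9/√(196647) = 414.9/443.448982 = 0.935621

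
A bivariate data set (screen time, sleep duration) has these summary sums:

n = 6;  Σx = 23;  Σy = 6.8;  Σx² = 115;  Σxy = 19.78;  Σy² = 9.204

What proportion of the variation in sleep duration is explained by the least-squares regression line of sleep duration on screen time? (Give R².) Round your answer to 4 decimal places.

0.9837

Sxx = Σx² − (Σx)²/n = 115 − 88.166667 = 26.833333
Sxy = Σxy − (Σx)(Σy)/n = 19.78 − 26.066667 = -6.286667
Syy = Σy² − (Σy)²/n = 9.204 − 7.706667 = 1.497333
R² = Sxy²/(Sxx·Syy) = (-6.286667)²/(26.833333·1.497333) = 0.983666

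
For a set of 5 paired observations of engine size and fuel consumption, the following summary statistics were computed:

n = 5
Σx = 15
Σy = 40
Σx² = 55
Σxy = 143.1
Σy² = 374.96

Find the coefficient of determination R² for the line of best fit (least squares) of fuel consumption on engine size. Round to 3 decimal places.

Sxx = Σx² − (Σx)²/n = 55 − 45 = 10
Sxy = Σxy − (Σx)(Σy)/n = 143.1 − 120 = 23.1
Syy = Σy² − (Σy)²/n = 374.96 − 320 = 54.96
R² = Sxy²/(Sxx·Syy) = (23.1)²/(10·54.96) = 0.970906

0.971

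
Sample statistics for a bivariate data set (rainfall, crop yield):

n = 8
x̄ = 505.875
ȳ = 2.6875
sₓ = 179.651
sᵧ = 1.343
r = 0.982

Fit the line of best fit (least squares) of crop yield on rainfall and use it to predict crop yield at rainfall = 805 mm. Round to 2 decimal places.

b = r · sᵧ/sₓ = 0.982 · 1.343/179.651 = 0.007341
a = ȳ − b·x̄ = 2.6875 − 0.007341·505.875 = -1.026151
ŷ(805) = a + b·805 = -1.026151 + 0.007341·805 = 4.883390

4.88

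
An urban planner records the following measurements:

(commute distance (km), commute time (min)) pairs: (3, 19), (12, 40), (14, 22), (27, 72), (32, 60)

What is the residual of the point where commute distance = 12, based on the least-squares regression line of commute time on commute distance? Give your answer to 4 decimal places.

n = 5, Σx = 88, Σy = 213, Σxy = 4709, Σx² = 2102
Sxx = Σx² − (Σx)²/n = 2102 − 1548.8 = 553.2
Sxy = Σxy − (Σx)(Σy)/n = 4709 − 3748.8 = 960.2
b = Sxy/Sxx = 960.2/553.2 = 1.735719
a = ȳ − b·x̄ = 42.6 − 1.735719·17.6 = 12.051338
ŷ(12) = 12.051338 + 1.735719·12 = 32.879971
residual = y − ŷ = 40 − 32.879971 = 7.120029

7.1200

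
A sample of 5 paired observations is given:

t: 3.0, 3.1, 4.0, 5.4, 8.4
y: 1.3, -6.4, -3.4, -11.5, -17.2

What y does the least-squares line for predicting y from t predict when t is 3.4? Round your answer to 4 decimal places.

-3.4346

n = 5, Σx = 23.9, Σy = -37.2, Σxy = -236.12, Σx² = 134.33
Sxx = Σx² − (Σx)²/n = 134.33 − 114.242 = 20.088
Sxy = Σxy − (Σx)(Σy)/n = -236.12 − (-177.816) = -58.304
b = Sxy/Sxx = -58.304/20.088 = -2.902429
a = ȳ − b·x̄ = -7.44 − (-2.902429)·4.78 = 6.433612
ŷ(3.4) = a + b·3.4 = 6.433612 + (-2.902429)·3.4 = -3.434648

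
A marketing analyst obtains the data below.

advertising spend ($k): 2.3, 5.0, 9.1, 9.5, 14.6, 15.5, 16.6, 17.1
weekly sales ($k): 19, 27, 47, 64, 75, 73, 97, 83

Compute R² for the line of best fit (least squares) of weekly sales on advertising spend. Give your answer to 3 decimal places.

n = 8, Σx = 89.7, Σy = 485, Σxy = 6470.4, Σx² = 1224.73, Σy² = 34647
Sxx = Σx² − (Σx)²/n = 1224.73 − 1005.76125 = 218.96875
Sxy = Σxy − (Σx)(Σy)/n = 6470.4 − 5438.0625 = 1032.3375
Syy = Σy² − (Σy)²/n = 34647 − 29403.125 = 5243.875
R² = Sxy²/(Sxx·Syy) = (1032.3375)²/(218.96875·5243.875) = 0.928130

0.928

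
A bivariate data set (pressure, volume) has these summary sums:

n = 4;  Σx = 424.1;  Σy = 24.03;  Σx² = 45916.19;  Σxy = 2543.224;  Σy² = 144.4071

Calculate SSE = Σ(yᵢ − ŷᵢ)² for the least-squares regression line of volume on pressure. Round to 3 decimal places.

Sxx = Σx² − (Σx)²/n = 45916.19 − 44965.2025 = 950.9875
Sxy = Σxy − (Σx)(Σy)/n = 2543.224 − 2547.78075 = -4.55675
Syy = Σy² − (Σy)²/n = 144.4071 − 144.360225 = 0.046875
b = Sxy/Sxx = -4.55675/950.9875 = -0.004792
SSE = Syy − b·Sxy = 0.046875 − (-0.004792)·(-4.55675) = 0.025041

0.025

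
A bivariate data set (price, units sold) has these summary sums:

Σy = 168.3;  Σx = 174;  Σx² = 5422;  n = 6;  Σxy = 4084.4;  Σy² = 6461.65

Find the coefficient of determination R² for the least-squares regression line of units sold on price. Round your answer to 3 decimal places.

Sxx = Σx² − (Σx)²/n = 5422 − 5046 = 376
Sxy = Σxy − (Σx)(Σy)/n = 4084.4 − 4880.7 = -796.3
Syy = Σy² − (Σy)²/n = 6461.65 − 4720.815 = 1740.835
R² = Sxy²/(Sxx·Syy) = (-796.3)²/(376·1740.835) = 0.968742

0.969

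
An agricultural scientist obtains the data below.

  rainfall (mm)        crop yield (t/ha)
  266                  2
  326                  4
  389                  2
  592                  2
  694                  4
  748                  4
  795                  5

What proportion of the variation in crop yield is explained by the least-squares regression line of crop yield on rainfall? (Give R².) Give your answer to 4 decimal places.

0.3985

n = 7, Σx = 3810, Σy = 23, Σxy = 13541, Σx² = 2351982, Σy² = 85
Sxx = Σx² − (Σx)²/n = 2351982 − 2073728.571429 = 278253.428571
Sxy = Σxy − (Σx)(Σy)/n = 13541 − 12518.571429 = 1022.428571
Syy = Σy² − (Σy)²/n = 85 − 75.571429 = 9.428571
R² = Sxy²/(Sxx·Syy) = (1022.428571)²/(278253.428571·9.428571) = 0.398455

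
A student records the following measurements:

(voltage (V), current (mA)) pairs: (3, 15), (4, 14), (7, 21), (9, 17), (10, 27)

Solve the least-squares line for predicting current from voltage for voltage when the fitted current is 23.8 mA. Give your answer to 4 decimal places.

10.2759

n = 5, Σx = 33, Σy = 94, Σxy = 671, Σx² = 255
Sxx = Σx² − (Σx)²/n = 255 − 217.8 = 37.2
Sxy = Σxy − (Σx)(Σy)/n = 671 − 620.4 = 50.6
b = Sxy/Sxx = 50.6/37.2 = 1.360215
a = ȳ − b·x̄ = 18.8 − 1.360215·6.6 = 9.822581
Set a + b·x = 23.8: x = (23.8 − 9.822581) / 1.360215 = 10.275889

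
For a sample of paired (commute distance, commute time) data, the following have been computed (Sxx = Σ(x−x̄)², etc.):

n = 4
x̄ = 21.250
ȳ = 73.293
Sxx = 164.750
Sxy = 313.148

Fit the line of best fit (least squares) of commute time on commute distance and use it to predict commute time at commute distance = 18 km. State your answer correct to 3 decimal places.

b = Sxy/Sxx = 313.148/164.75 = 1.900747
a = ȳ − b·x̄ = 73.293 − 1.900747·21.25 = 32.902135
ŷ(18) = a + b·18 = 32.902135 + 1.900747·18 = 67.115574

67.116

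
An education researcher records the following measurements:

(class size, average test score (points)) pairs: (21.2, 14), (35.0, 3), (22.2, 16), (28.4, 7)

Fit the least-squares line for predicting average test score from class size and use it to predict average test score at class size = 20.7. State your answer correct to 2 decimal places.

15.51

n = 4, Σx = 106.8, Σy = 40, Σxy = 955.8, Σx² = 2973.84
Sxx = Σx² − (Σx)²/n = 2973.84 − 2851.56 = 122.28
Sxy = Σxy − (Σx)(Σy)/n = 955.8 − 1068 = -112.2
b = Sxy/Sxx = -112.2/122.28 = -0.917566
a = ȳ − b·x̄ = 10 − (-0.917566)·26.7 = 34.499019
ŷ(20.7) = a + b·20.7 = 34.499019 + (-0.917566)·20.7 = 15.505397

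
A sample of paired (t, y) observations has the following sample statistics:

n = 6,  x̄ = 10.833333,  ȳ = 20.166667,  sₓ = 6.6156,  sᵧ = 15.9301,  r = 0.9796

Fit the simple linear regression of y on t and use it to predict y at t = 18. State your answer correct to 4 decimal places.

37.0717

b = r · sᵧ/sₓ = 0.9796 · 15.9301/6.6156 = 2.358838
a = ȳ − b·x̄ = 20.166667 − 2.358838·10.833333 = -5.387406
ŷ(18) = a + b·18 = -5.387406 + 2.358838·18 = 37.071671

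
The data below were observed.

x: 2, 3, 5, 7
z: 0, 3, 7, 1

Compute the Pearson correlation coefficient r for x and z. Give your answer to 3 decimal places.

n = 4, Σx = 17, Σy = 11, Σxy = 51, Σx² = 87, Σy² = 59
Sxx = Σx² − (Σx)²/n = 87 − 72.25 = 14.75
Sxy = Σxy − (Σx)(Σy)/n = 51 − 46.75 = 4.25
Syy = Σy² − (Σy)²/n = 59 − 30.25 = 28.75
r = Sxy/√(Sxx·Syy) = 4.25/√(424.0625) = 4.25/20.592778 = 0.206383

0.206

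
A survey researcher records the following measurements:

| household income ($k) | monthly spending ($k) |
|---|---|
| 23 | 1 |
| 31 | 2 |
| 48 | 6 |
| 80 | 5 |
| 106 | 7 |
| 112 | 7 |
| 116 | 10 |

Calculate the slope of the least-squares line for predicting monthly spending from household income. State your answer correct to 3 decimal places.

n = 7, Σx = 516, Σy = 38, Σxy = 3459, Σx² = 47430
Sxx = Σx² − (Σx)²/n = 47430 − 38036.571429 = 9393.428571
Sxy = Σxy − (Σx)(Σy)/n = 3459 − 2801.142857 = 657.857143
b = Sxy/Sxx = 657.857143/9393.428571 = 0.070034

0.070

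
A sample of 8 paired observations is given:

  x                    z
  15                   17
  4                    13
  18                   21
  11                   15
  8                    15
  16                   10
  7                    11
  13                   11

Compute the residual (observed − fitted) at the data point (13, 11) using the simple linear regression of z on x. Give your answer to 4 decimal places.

n = 8, Σx = 92, Σy = 113, Σxy = 1350, Σx² = 1224
Sxx = Σx² − (Σx)²/n = 1224 − 1058 = 166
Sxy = Σxy − (Σx)(Σy)/n = 1350 − 1299.5 = 50.5
b = Sxy/Sxx = 50.5/166 = 0.304217
a = ȳ − b·x̄ = 14.125 − 0.304217·11.5 = 10.626506
ŷ(13) = 10.626506 + 0.304217·13 = 14.581325
residual = y − ŷ = 11 − 14.581325 = -3.581325

-3.5813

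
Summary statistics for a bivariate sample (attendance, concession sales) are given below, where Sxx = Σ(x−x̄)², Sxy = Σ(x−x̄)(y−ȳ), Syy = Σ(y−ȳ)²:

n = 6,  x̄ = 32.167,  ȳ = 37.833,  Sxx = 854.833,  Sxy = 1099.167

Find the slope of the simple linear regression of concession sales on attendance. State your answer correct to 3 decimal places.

1.286

b = Sxy/Sxx = 1099.167/854.833 = 1.285827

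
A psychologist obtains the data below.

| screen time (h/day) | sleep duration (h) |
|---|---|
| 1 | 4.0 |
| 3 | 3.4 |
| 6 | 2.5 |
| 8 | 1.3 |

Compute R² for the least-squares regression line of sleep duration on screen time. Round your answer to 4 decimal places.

n = 4, Σx = 18, Σy = 11.2, Σxy = 39.6, Σx² = 110, Σy² = 35.5
Sxx = Σx² − (Σx)²/n = 110 − 81 = 29
Sxy = Σxy − (Σx)(Σy)/n = 39.6 − 50.4 = -10.8
Syy = Σy² − (Σy)²/n = 35.5 − 31.36 = 4.14
R² = Sxy²/(Sxx·Syy) = (-10.8)²/(29·4.14) = 0.971514

0.9715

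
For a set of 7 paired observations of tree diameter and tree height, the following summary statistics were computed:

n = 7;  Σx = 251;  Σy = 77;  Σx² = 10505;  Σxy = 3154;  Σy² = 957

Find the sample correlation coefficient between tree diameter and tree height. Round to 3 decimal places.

Sxx = Σx² − (Σx)²/n = 10505 − 9000.142857 = 1504.857143
Sxy = Σxy − (Σx)(Σy)/n = 3154 − 2761 = 393
Syy = Σy² − (Σy)²/n = 957 − 847 = 110
r = Sxy/√(Sxx·Syy) = 393/√(165534.285714) = 393/406.859049 = 0.965936

0.966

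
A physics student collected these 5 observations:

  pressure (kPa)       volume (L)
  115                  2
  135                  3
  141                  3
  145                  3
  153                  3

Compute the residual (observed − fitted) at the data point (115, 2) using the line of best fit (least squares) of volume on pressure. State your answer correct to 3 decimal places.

n = 5, Σx = 689, Σy = 14, Σxy = 1952, Σx² = 95765
Sxx = Σx² − (Σx)²/n = 95765 − 94944.2 = 820.8
Sxy = Σxy − (Σx)(Σy)/n = 1952 − 1929.2 = 22.8
b = Sxy/Sxx = 22.8/820.8 = 0.027778
a = ȳ − b·x̄ = 2.8 − 0.027778·137.8 = -1.027778
ŷ(115) = -1.027778 + 0.027778·115 = 2.166667
residual = y − ŷ = 2 − 2.166667 = -0.166667

-0.167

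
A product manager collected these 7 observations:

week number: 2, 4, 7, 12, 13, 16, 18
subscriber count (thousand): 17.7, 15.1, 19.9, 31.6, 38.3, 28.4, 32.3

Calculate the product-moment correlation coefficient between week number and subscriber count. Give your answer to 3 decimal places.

0.829

n = 7, Σx = 72, Σy = 183.3, Σxy = 2148, Σx² = 962, Σy² = 5252.61
Sxx = Σx² − (Σx)²/n = 962 − 740.571429 = 221.428571
Sxy = Σxy − (Σx)(Σy)/n = 2148 − 1885.371429 = 262.628571
Syy = Σy² − (Σy)²/n = 5252.61 − 4799.841429 = 452.768571
r = Sxy/√(Sxx·Syy) = 262.628571/√(100255.897959) = 262.628571/316.632118 = 0.829444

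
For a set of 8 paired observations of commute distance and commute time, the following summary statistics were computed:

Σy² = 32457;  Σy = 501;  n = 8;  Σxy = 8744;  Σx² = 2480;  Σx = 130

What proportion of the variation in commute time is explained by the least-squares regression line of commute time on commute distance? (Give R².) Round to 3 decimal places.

Sxx = Σx² − (Σx)²/n = 2480 − 2112.5 = 367.5
Sxy = Σxy − (Σx)(Σy)/n = 8744 − 8141.25 = 602.75
Syy = Σy² − (Σy)²/n = 32457 − 31375.125 = 1081.875
R² = Sxy²/(Sxx·Syy) = (602.75)²/(367.5·1081.875) = 0.913777

0.914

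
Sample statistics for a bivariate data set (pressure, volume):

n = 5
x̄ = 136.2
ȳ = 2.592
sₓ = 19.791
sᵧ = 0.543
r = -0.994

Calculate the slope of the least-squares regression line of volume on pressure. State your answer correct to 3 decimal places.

-0.027

b = r · sᵧ/sₓ = -0.994 · 0.543/19.791 = -0.027272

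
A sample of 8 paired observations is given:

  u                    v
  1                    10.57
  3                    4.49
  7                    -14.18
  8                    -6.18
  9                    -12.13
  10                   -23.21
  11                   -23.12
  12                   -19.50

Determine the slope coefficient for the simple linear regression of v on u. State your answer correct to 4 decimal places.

-3.0748

n = 8, Σx = 61, Σy = -83.26, Σxy = -954.25, Σx² = 569
Sxx = Σx² − (Σx)²/n = 569 − 465.125 = 103.875
Sxy = Σxy − (Σx)(Σy)/n = -954.25 − (-634.8575) = -319.3925
b = Sxy/Sxx = -319.3925/103.875 = -3.074777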